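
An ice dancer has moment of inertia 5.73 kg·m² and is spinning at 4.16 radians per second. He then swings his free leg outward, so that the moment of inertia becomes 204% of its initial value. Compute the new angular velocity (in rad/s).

ω₂ ≈ 2.04 rad/s

Angular momentum about the spin axis is conserved since the torque about it is zero.
I₂ = 2.04 × 5.73 = 11.69 kg·m².
ω₂ = I₁ω₁ / I₂ = (5.730)(4.16 rad/s) / (11.69) = 2.039 rad/s.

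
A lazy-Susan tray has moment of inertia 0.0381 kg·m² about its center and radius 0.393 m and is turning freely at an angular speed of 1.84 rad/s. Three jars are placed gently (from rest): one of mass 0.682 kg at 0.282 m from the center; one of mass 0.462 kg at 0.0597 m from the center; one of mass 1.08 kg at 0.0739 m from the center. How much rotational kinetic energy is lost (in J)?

No external torque acts about the center; L_before = L_after.
Added inertia Σmr² = (0.682)(0.282)² + (0.462)(0.0597)² + (1.08)(0.0739)² = 0.06178 kg·m²; I_f = 0.03810 + 0.06178 = 0.09988 kg·m².
ω_f = I_p ω_i / I_f = (0.03810)(1.84) / 0.09988 = 0.7019 rad/s.
KE_i = ½(0.03810)(1.840 rad/s)² = 0.06450 J; KE_f = ½(0.09988)(0.7019)² = 0.02460 J.

energy lost ≈ 0.0399 J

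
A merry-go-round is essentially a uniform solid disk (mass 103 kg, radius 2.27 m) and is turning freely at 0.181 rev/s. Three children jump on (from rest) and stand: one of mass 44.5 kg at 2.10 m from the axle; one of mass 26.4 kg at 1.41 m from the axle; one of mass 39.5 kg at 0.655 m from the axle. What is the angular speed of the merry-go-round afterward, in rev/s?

The added mass arrives with no angular momentum about the axle, and any external torque about the axle is negligible, so the system's angular momentum is conserved.
I_p = ½(103)(2.27)² = 265.4 kg·m².
Added inertia Σmr² = (44.5)(2.10)² + (26.4)(1.41)² + (39.5)(0.655)² = 265.7 kg·m²; I_f = 265.4 + 265.7 = 531.1 kg·m².
ω_f = I_p ω_i / I_f = (265.4)(0.181) / 531.1 = 0.09045 rev/s.

ω_f ≈ 0.0904 rev/s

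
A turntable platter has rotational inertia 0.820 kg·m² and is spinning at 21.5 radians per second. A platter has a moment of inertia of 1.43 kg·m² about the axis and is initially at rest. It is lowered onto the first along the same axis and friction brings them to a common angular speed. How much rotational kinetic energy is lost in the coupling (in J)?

ΔKE lost ≈ 120 J

The coupling torques are internal; angular momentum about the shared axis is conserved.
Taking A's sense as positive: L = (0.8200)(21.5) = 17.63 kg·m²·rad/s.
Combined I = 0.8200 + 1.430 = 2.250 kg·m².
ω_f = L / I = 17.63 / 2.250 = 7.836 rad/s.
KE_i = ½ΣIω² = 189.5 J; KE_f = ½(2.250)(7.836)² = 69.07 J.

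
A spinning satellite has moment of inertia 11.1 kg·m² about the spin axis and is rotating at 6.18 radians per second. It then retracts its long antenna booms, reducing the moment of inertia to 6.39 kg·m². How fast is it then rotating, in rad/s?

ω₂ ≈ 10.7 rad/s

Angular momentum about the spin axis is conserved since the torque about it is zero.
ω₂ = I₁ω₁ / I₂ = (11.10)(6.18 rad/s) / (6.390) = 10.74 rad/s.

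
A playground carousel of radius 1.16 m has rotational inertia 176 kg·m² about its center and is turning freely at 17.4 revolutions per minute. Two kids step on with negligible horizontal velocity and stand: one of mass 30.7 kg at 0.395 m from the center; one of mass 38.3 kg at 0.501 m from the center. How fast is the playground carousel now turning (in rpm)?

ω_f ≈ 16.1 rpm

The added mass arrives with no angular momentum about the center, and any external torque about the center is negligible, so the system's angular momentum is conserved.
Added inertia Σmr² = (30.7)(0.395)² + (38.3)(0.501)² = 14.40 kg·m²; I_f = 176.0 + 14.40 = 190.4 kg·m².
ω_f = I_p ω_i / I_f = (176.0)(17.4) / 190.4 = 16.08 rpm.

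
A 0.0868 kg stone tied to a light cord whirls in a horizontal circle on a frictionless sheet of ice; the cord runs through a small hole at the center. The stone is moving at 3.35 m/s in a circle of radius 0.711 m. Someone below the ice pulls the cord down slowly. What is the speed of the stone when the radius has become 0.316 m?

v₂ ≈ 7.54 m/s

The only horizontal force on the mass is along the cord (radial), so it exerts no torque about the hole and angular momentum m v r is conserved.
v₂ = v₁ r₁ / r₂ = (3.35)(0.711) / (0.316) = 7.537 m/s.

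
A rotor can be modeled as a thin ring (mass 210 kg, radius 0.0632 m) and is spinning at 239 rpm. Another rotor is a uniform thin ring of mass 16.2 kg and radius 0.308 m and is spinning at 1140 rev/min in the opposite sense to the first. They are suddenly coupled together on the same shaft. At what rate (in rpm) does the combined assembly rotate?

|ω_f| ≈ 653 rpm

No external torque acts about the common axis, so total angular momentum is conserved.
Moments of inertia: I_A = (210)(0.0632)² = 0.8388 kg·m²; I_B = (16.2)(0.308)² = 1.537 kg·m².
Taking A's sense as positive: L = (0.8388)(239) − (1.537)(1140) = -1551 kg·m²·rpm.
Combined I = 0.8388 + 1.537 = 2.376 kg·m².
ω_f = L / I = -1551 / 2.376 = -653.1 rpm.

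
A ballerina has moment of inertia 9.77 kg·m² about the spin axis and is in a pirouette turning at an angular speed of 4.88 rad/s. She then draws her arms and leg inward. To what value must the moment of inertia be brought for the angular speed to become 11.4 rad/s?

I₂ ≈ 4.18 kg·m²

Angular momentum about the spin axis is conserved since the torque about it is zero.
I₂ = I₁ω₁ / ω₂ = (9.77)(4.88) / (11.4) = 4.182 kg·m².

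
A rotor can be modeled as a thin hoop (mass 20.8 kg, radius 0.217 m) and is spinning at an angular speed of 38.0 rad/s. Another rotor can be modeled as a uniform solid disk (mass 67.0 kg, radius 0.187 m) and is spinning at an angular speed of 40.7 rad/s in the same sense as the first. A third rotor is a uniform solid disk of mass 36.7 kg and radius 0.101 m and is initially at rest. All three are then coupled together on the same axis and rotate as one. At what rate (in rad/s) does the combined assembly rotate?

The coupling torques are internal; angular momentum about the shared axis is conserved.
Moments of inertia: I_A = (20.8)(0.217)² = 0.9795 kg·m²; I_B = ½(67.0)(0.187)² = 1.171 kg·m²; I_C = ½(36.7)(0.101)² = 0.1872 kg·m².
Taking A's sense as positive: L = (0.9795)(38.0) + (1.171)(40.7) = 84.90 kg·m²·rad/s.
Combined I = 0.9795 + 1.171 + 0.1872 = 2.338 kg·m².
ω_f = L / I = 84.90 / 2.338 = 36.31 rad/s.

|ω_f| ≈ 36.3 rad/s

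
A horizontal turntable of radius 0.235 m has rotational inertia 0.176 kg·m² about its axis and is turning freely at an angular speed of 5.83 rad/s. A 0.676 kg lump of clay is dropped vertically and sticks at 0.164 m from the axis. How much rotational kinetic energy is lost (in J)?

energy lost ≈ 0.280 J

No external torque acts about the axis; L_before = L_after.
Added inertia Σmr² = (0.676)(0.164)² = 0.01818 kg·m²; I_f = 0.1760 + 0.01818 = 0.1942 kg·m².
ω_f = I_p ω_i / I_f = (0.1760)(5.83) / 0.1942 = 5.284 rad/s.
KE_i = ½(0.1760)(5.830 rad/s)² = 2.991 J; KE_f = ½(0.1942)(5.284)² = 2.711 J.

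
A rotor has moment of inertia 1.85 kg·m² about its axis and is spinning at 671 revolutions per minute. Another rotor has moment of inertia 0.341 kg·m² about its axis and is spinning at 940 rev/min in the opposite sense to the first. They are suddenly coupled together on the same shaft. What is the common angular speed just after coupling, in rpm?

|ω_f| ≈ 420 rpm

No external torque acts about the common axis, so total angular momentum is conserved.
Taking A's sense as positive: L = (1.850)(671) − (0.3410)(940) = 920.8 kg·m²·rpm.
Combined I = 1.850 + 0.3410 = 2.191 kg·m².
ω_f = L / I = 920.8 / 2.191 = 420.3 rpm.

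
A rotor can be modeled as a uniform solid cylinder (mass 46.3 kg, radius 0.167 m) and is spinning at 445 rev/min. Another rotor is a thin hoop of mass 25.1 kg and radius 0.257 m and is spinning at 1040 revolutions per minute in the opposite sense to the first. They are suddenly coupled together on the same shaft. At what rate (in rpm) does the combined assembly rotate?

|ω_f| ≈ 624 rpm

The coupling torques are internal; angular momentum about the shared axis is conserved.
Moments of inertia: I_A = ½(46.3)(0.167)² = 0.6456 kg·m²; I_B = (25.1)(0.257)² = 1.658 kg·m².
Taking A's sense as positive: L = (0.6456)(445) − (1.658)(1040) = -1437 kg·m²·rpm.
Combined I = 0.6456 + 1.658 = 2.303 kg·m².
ω_f = L / I = -1437 / 2.303 = -623.8 rpm.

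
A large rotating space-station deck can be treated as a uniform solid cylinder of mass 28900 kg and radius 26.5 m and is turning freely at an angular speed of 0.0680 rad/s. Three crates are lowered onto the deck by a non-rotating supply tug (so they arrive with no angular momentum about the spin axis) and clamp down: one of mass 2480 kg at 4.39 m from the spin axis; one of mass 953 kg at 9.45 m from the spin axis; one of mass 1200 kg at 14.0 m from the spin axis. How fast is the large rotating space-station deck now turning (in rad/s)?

The added mass arrives with no angular momentum about the spin axis, and any external torque about the spin axis is negligible, so the system's angular momentum is conserved.
I_p = ½(28900)(26.5)² = 1.015e+07 kg·m².
Added inertia Σmr² = (2480)(4.39)² + (953)(9.45)² + (1200)(14.0)² = 3.681e+05 kg·m²; I_f = 1.015e+07 + 3.681e+05 = 1.052e+07 kg·m².
ω_f = I_p ω_i / I_f = (1.015e+07)(0.0680) / 1.052e+07 = 0.06562 rad/s.

ω_f ≈ 0.0656 rad/s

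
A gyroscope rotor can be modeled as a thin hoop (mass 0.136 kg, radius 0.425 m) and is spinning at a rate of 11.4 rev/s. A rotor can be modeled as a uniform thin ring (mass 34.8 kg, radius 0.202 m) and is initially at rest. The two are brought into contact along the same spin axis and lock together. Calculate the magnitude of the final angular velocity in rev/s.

|ω_f| ≈ 0.194 rev/s

The coupling torques are internal; angular momentum about the shared axis is conserved.
Moments of inertia: I_A = (0.136)(0.425)² = 0.02457 kg·m²; I_B = (34.8)(0.202)² = 1.420 kg·m².
Taking A's sense as positive: L = (0.02457)(11.4) = 0.2800 kg·m²·rev/s.
Combined I = 0.02457 + 1.420 = 1.445 kg·m².
ω_f = L / I = 0.2800 / 1.445 = 0.1939 rev/s.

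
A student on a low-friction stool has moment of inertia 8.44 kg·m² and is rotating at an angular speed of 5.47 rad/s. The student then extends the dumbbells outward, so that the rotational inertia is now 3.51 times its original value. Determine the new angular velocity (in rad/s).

ω₂ ≈ 1.56 rad/s

Angular momentum about the spin axis is conserved since the torque about it is zero.
I₂ = 3.51 × 8.44 = 29.62 kg·m².
ω₂ = I₁ω₁ / I₂ = (8.440)(5.47 rad/s) / (29.62) = 1.558 rad/s.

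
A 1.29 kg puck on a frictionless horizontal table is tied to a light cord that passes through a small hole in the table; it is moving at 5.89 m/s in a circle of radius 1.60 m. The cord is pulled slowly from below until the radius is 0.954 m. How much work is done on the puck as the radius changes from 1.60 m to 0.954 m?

W ≈ 40.6 J

The only horizontal force on the mass is along the cord (radial), so it exerts no torque about the hole and angular momentum m v r is conserved.
v₂ = v₁ r₁ / r₂ = (5.89)(1.60) / (0.954) = 9.878 m/s.
W = ΔKE = ½m(v₂² − v₁²) = 40.56 J.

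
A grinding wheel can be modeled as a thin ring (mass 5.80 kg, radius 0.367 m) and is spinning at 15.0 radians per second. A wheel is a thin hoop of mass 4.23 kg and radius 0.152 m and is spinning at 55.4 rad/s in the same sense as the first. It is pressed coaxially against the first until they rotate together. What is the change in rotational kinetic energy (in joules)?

No external torque acts about the common axis, so total angular momentum is conserved.
Moments of inertia: I_A = (5.80)(0.367)² = 0.7812 kg·m²; I_B = (4.23)(0.152)² = 0.09773 kg·m².
Taking A's sense as positive: L = (0.7812)(15.0) + (0.09773)(55.4) = 17.13 kg·m²·rad/s.
Combined I = 0.7812 + 0.09773 = 0.8789 kg·m².
ω_f = L / I = 17.13 / 0.8789 = 19.49 rad/s.
KE_i = ½ΣIω² = 237.9 J; KE_f = ½(0.8789)(19.49)² = 167.0 J.

ΔKE ≈ -70.9 J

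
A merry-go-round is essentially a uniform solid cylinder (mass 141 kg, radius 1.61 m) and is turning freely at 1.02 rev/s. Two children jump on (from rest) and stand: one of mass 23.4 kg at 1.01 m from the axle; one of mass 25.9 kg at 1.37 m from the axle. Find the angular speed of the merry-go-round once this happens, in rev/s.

The added mass arrives with no angular momentum about the axle, and any external torque about the axle is negligible, so the system's angular momentum is conserved.
I_p = ½(141)(1.61)² = 182.7 kg·m².
Added inertia Σmr² = (23.4)(1.01)² + (25.9)(1.37)² = 72.48 kg·m²; I_f = 182.7 + 72.48 = 255.2 kg·m².
ω_f = I_p ω_i / I_f = (182.7)(1.02) / 255.2 = 0.7303 rev/s.

ω_f ≈ 0.730 rev/s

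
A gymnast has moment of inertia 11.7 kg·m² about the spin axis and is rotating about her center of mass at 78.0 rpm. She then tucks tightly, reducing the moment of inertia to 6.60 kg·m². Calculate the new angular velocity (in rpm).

ω₂ ≈ 138 rpm

With no external torque about the axis, L is conserved: I₁ω₁ = I₂ω₂.
ω₂ = I₁ω₁ / I₂ = (11.70)(78.0 rpm) / (6.600) = 138.3 rpm.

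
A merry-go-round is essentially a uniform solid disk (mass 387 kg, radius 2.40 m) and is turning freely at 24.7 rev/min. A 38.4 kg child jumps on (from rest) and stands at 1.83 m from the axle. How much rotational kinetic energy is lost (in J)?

The added mass arrives with no angular momentum about the axle, and any external torque about the axle is negligible, so the system's angular momentum is conserved.
I_p = ½(387)(2.40)² = 1115 kg·m².
Added inertia Σmr² = (38.4)(1.83)² = 128.6 kg·m²; I_f = 1115 + 128.6 = 1243 kg·m².
ω_f = I_p ω_i / I_f = (1115)(24.7) / 1243 = 22.14 rpm.
KE_i = ½(1115)(2.587 rad/s)² = 3728 J; KE_f = ½(1243)(2.319)² = 3343 J.

energy lost ≈ 386 J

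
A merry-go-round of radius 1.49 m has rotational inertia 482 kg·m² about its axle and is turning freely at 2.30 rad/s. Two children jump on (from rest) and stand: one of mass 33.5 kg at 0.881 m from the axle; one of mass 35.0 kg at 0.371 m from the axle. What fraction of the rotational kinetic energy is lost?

No external torque acts about the axle; L_before = L_after.
Added inertia Σmr² = (33.5)(0.881)² + (35.0)(0.371)² = 30.82 kg·m²; I_f = 482.0 + 30.82 = 512.8 kg·m².
ω_f = I_p ω_i / I_f = (482.0)(2.30) / 512.8 = 2.162 rad/s.
KE_i = ½(482.0)(2.300 rad/s)² = 1275 J; KE_f = ½(512.8)(2.162)² = 1198 J.
Fraction lost = 0.06010.

fraction ≈ 0.0601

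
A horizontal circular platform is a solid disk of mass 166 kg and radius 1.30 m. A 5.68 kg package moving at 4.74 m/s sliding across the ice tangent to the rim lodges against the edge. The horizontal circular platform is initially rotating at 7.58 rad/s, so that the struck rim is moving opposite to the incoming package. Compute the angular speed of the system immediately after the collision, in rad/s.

|ω_f| ≈ 6.86 rad/s

The axle reaction passes through the central axle and exerts no torque about it; angular momentum about the central axle is conserved through the impact.
I_p = ½(166)(1.30)² = 140.3 kg·m². Taking the sense of the package's angular momentum as positive, L_{package} = m v R = (5.68)(4.74)(1.30) = 35.00 kg·m²/s.
L_i = −I_p ω_p + m v R = −(140.3)(7.58) + 35.00 = -1028 kg·m²/s.
After sticking, I_f = I_p + m R² = 140.3 + (5.68)(1.30)² = 149.9 kg·m².
ω_f = L_i / I_f = -1028 / 149.9 = -6.861 rad/s.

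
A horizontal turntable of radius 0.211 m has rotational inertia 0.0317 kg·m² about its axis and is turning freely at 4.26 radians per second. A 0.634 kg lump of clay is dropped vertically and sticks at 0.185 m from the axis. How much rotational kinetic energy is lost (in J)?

energy lost ≈ 0.117 J

No external torque acts about the axis; L_before = L_after.
Added inertia Σmr² = (0.634)(0.185)² = 0.02170 kg·m²; I_f = 0.03170 + 0.02170 = 0.05340 kg·m².
ω_f = I_p ω_i / I_f = (0.03170)(4.26) / 0.05340 = 2.529 rad/s.
KE_i = ½(0.03170)(4.260 rad/s)² = 0.2876 J; KE_f = ½(0.05340)(2.529)² = 0.1708 J.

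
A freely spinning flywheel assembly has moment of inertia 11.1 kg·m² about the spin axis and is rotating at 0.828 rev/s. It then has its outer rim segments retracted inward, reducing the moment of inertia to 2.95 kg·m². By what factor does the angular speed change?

No external torque acts about the spin axis, so angular momentum is conserved.
ω₂/ω₁ = I₁/I₂ = 11.10 / 2.950 = 3.763.

ω₂/ω₁ ≈ 3.76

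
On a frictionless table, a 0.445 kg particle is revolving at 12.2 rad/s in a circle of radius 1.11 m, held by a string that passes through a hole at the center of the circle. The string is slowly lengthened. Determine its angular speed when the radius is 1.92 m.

No torque about the axis ⇒ m r₁² ω₁ = m r₂² ω₂.
ω₂ = ω₁ (r₁/r₂)² = (12.2)(1.11/1.92)² = 4.078 rad/s.

ω₂ ≈ 4.08 rad/s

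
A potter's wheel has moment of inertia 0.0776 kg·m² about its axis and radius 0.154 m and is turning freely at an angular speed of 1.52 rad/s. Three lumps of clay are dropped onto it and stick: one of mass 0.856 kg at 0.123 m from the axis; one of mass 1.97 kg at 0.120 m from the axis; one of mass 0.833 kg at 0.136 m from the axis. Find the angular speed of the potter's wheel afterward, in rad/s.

ω_f ≈ 0.878 rad/s

No external torque acts about the axis; L_before = L_after.
Added inertia Σmr² = (0.856)(0.123)² + (1.97)(0.120)² + (0.833)(0.136)² = 0.05673 kg·m²; I_f = 0.07760 + 0.05673 = 0.1343 kg·m².
ω_f = I_p ω_i / I_f = (0.07760)(1.52) / 0.1343 = 0.8781 rad/s.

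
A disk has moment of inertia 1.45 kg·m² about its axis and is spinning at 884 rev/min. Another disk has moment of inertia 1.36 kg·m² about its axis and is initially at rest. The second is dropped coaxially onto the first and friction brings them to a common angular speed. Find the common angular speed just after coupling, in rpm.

|ω_f| ≈ 456 rpm

No external torque acts about the common axis, so total angular momentum is conserved.
Taking A's sense as positive: L = (1.450)(884) = 1282 kg·m²·rpm.
Combined I = 1.450 + 1.360 = 2.810 kg·m².
ω_f = L / I = 1282 / 2.810 = 456.2 rpm.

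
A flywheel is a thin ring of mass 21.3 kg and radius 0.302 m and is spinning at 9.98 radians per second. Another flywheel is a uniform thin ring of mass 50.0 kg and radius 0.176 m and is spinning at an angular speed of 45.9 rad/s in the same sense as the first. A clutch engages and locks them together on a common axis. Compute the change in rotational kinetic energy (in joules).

ΔKE ≈ -556 J

The coupling torques are internal; angular momentum about the shared axis is conserved.
Moments of inertia: I_A = (21.3)(0.302)² = 1.943 kg·m²; I_B = (50.0)(0.176)² = 1.549 kg·m².
Taking A's sense as positive: L = (1.943)(9.98) + (1.549)(45.9) = 90.48 kg·m²·rad/s.
Combined I = 1.943 + 1.549 = 3.491 kg·m².
ω_f = L / I = 90.48 / 3.491 = 25.91 rad/s.
KE_i = ½ΣIω² = 1728 J; KE_f = ½(3.491)(25.91)² = 1172 J.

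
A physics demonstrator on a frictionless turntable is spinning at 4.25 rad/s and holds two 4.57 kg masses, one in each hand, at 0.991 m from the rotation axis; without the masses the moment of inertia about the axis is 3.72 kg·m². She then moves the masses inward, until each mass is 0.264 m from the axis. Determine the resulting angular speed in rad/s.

ω₂ ≈ 12.4 rad/s

No external torque acts about the spin axis, so angular momentum is conserved.
I₁ = 3.72 + 2(4.57)(0.991)² = 12.70 kg·m²; I₂ = 3.72 + 2(4.57)(0.264)² = 4.357 kg·m².
ω₂ = I₁ω₁ / I₂ = (12.70)(4.25 rad/s) / (4.357) = 12.38 rad/s.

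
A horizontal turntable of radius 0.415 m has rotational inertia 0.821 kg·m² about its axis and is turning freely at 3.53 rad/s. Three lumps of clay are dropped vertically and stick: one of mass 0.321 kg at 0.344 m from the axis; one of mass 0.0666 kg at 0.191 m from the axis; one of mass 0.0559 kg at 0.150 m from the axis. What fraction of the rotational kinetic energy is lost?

The added mass arrives with no angular momentum about the axis, and any external torque about the axis is negligible, so the system's angular momentum is conserved.
Added inertia Σmr² = (0.321)(0.344)² + (0.0666)(0.191)² + (0.0559)(0.150)² = 0.04167 kg·m²; I_f = 0.8210 + 0.04167 = 0.8627 kg·m².
ω_f = I_p ω_i / I_f = (0.8210)(3.53) / 0.8627 = 3.359 rad/s.
KE_i = ½(0.8210)(3.530 rad/s)² = 5.115 J; KE_f = ½(0.8627)(3.359)² = 4.868 J.
Fraction lost = 0.04831.

fraction ≈ 0.0483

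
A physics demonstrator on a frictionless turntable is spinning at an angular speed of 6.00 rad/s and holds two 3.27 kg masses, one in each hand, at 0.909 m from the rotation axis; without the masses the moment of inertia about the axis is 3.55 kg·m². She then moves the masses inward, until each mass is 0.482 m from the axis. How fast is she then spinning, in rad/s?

ω₂ ≈ 10.6 rad/s

With no external torque about the axis, L is conserved: I₁ω₁ = I₂ω₂.
I₁ = 3.55 + 2(3.27)(0.909)² = 8.954 kg·m²; I₂ = 3.55 + 2(3.27)(0.482)² = 5.069 kg·m².
ω₂ = I₁ω₁ / I₂ = (8.954)(6.00 rad/s) / (5.069) = 10.60 rad/s.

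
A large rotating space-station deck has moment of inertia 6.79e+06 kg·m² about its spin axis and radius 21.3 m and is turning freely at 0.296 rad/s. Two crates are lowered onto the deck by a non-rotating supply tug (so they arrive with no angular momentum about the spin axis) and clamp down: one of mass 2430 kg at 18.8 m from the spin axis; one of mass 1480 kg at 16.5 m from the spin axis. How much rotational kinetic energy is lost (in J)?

No external torque acts about the spin axis; L_before = L_after.
Added inertia Σmr² = (2430)(18.8)² + (1480)(16.5)² = 1.262e+06 kg·m²; I_f = 6.790e+06 + 1.262e+06 = 8.052e+06 kg·m².
ω_f = I_p ω_i / I_f = (6.790e+06)(0.296) / 8.052e+06 = 0.2496 rad/s.
KE_i = ½(6.790e+06)(0.2960 rad/s)² = 2.975e+05 J; KE_f = ½(8.052e+06)(0.2496)² = 2.508e+05 J.

energy lost ≈ 46600 J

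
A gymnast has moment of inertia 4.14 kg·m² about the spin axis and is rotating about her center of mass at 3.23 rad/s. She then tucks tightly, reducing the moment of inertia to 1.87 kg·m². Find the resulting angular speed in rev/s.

ω₂ ≈ 1.14 rev/s

Angular momentum about the spin axis is conserved since the torque about it is zero.
ω₂ = I₁ω₁ / I₂ = (4.140)(3.23 rad/s) / (1.870) = 7.151 rad/s = 1.138 rev/s.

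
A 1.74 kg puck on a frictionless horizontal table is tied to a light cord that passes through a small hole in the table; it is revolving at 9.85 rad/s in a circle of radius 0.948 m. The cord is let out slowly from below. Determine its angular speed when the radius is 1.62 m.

The constraining force is radial, so m r² ω about the center is conserved.
ω₂ = ω₁ (r₁/r₂)² = (9.85)(0.948/1.62)² = 3.373 rad/s.

ω₂ ≈ 3.37 rad/s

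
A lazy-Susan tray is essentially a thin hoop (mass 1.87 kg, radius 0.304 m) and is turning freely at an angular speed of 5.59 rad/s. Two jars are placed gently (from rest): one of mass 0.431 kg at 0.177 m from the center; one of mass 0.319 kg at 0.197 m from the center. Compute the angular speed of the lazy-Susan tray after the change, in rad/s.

The added mass arrives with no angular momentum about the center, and any external torque about the center is negligible, so the system's angular momentum is conserved.
I_p = (1.87)(0.304)² = 0.1728 kg·m².
Added inertia Σmr² = (0.431)(0.177)² + (0.319)(0.197)² = 0.02588 kg·m²; I_f = 0.1728 + 0.02588 = 0.1987 kg·m².
ω_f = I_p ω_i / I_f = (0.1728)(5.59) / 0.1987 = 4.862 rad/s.

ω_f ≈ 4.86 rad/s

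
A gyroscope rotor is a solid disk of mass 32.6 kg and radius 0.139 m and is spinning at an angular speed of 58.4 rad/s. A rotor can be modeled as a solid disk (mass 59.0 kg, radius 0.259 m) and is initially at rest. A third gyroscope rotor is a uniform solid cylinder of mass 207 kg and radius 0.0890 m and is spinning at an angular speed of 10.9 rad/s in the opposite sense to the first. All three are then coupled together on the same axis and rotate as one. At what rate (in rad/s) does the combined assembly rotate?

|ω_f| ≈ 3.04 rad/s

The coupling torques are internal; angular momentum about the shared axis is conserved.
Moments of inertia: I_A = ½(32.6)(0.139)² = 0.3149 kg·m²; I_B = ½(59.0)(0.259)² = 1.979 kg·m²; I_C = ½(207)(0.0890)² = 0.8198 kg·m².
Taking A's sense as positive: L = (0.3149)(58.4) − (0.8198)(10.9) = 9.456 kg·m²·rad/s.
Combined I = 0.3149 + 1.979 + 0.8198 = 3.114 kg·m².
ω_f = L / I = 9.456 / 3.114 = 3.037 rad/s.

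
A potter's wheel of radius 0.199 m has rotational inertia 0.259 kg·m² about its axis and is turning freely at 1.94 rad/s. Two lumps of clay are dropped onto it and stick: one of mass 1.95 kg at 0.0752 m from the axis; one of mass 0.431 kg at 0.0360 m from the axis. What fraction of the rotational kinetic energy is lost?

No external torque acts about the axis; L_before = L_after.
Added inertia Σmr² = (1.95)(0.0752)² + (0.431)(0.0360)² = 0.01159 kg·m²; I_f = 0.2590 + 0.01159 = 0.2706 kg·m².
ω_f = I_p ω_i / I_f = (0.2590)(1.94) / 0.2706 = 1.857 rad/s.
KE_i = ½(0.2590)(1.940 rad/s)² = 0.4874 J; KE_f = ½(0.2706)(1.857)² = 0.4665 J.
Fraction lost = 0.04282.

fraction ≈ 0.0428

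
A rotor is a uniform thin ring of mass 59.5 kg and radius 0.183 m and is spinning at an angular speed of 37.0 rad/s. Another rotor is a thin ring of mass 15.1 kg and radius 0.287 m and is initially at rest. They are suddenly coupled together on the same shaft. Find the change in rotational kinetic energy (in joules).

ΔKE ≈ -524 J

The coupling torques are internal; angular momentum about the shared axis is conserved.
Moments of inertia: I_A = (59.5)(0.183)² = 1.993 kg·m²; I_B = (15.1)(0.287)² = 1.244 kg·m².
Taking A's sense as positive: L = (1.993)(37.0) = 73.73 kg·m²·rad/s.
Combined I = 1.993 + 1.244 = 3.236 kg·m².
ω_f = L / I = 73.73 / 3.236 = 22.78 rad/s.
KE_i = ½ΣIω² = 1364 J; KE_f = ½(3.236)(22.78)² = 839.8 J.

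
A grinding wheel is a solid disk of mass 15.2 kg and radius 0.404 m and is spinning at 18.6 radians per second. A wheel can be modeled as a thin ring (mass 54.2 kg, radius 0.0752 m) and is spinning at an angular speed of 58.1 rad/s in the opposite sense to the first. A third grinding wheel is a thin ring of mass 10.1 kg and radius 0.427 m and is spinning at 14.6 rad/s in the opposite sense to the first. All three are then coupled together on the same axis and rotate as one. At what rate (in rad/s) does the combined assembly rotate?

|ω_f| ≈ 6.38 rad/s

The coupling torques are internal; angular momentum about the shared axis is conserved.
Moments of inertia: I_A = ½(15.2)(0.404)² = 1.240 kg·m²; I_B = (54.2)(0.0752)² = 0.3065 kg·m²; I_C = (10.1)(0.427)² = 1.842 kg·m².
Taking A's sense as positive: L = (1.240)(18.6) − (0.3065)(58.1) − (1.842)(14.6) = -21.62 kg·m²·rad/s.
Combined I = 1.240 + 0.3065 + 1.842 = 3.388 kg·m².
ω_f = L / I = -21.62 / 3.388 = -6.381 rad/s.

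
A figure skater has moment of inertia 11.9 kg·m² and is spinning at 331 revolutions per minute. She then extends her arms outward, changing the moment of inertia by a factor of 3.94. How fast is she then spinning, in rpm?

ω₂ ≈ 84.0 rpm

No external torque acts about the spin axis, so angular momentum is conserved.
I₂ = 3.94 × 11.9 = 46.89 kg·m².
ω₂ = I₁ω₁ / I₂ = (11.90)(331 rpm) / (46.89) = 84.01 rpm.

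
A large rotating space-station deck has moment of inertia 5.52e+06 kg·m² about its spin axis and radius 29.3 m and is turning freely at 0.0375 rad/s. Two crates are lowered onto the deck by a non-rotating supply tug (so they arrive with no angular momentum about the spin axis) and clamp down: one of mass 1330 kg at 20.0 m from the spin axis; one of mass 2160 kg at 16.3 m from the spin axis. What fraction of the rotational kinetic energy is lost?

fraction ≈ 0.167

The added mass arrives with no angular momentum about the spin axis, and any external torque about the spin axis is negligible, so the system's angular momentum is conserved.
Added inertia Σmr² = (1330)(20.0)² + (2160)(16.3)² = 1.106e+06 kg·m²; I_f = 5.520e+06 + 1.106e+06 = 6.626e+06 kg·m².
ω_f = I_p ω_i / I_f = (5.520e+06)(0.0375) / 6.626e+06 = 0.03124 rad/s.
KE_i = ½(5.520e+06)(0.03750 rad/s)² = 3881 J; KE_f = ½(6.626e+06)(0.03124)² = 3233 J.
Fraction lost = 0.1669.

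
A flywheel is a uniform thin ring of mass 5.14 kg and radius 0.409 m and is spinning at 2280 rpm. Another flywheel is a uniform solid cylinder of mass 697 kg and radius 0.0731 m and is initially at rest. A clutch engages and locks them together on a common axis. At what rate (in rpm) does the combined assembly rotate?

|ω_f| ≈ 720 rpm

The coupling torques are internal; angular momentum about the shared axis is conserved.
Moments of inertia: I_A = (5.14)(0.409)² = 0.8598 kg·m²; I_B = ½(697)(0.0731)² = 1.862 kg·m².
Taking A's sense as positive: L = (0.8598)(2280) = 1960 kg·m²·rpm.
Combined I = 0.8598 + 1.862 = 2.722 kg·m².
ω_f = L / I = 1960 / 2.722 = 720.2 rpm.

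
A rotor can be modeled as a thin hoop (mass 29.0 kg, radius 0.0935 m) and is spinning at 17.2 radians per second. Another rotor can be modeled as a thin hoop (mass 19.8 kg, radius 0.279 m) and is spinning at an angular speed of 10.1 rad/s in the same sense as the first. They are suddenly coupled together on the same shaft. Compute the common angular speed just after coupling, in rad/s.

No external torque acts about the common axis, so total angular momentum is conserved.
Moments of inertia: I_A = (29.0)(0.0935)² = 0.2535 kg·m²; I_B = (19.8)(0.279)² = 1.541 kg·m².
Taking A's sense as positive: L = (0.2535)(17.2) + (1.541)(10.1) = 19.93 kg·m²·rad/s.
Combined I = 0.2535 + 1.541 = 1.795 kg·m².
ω_f = L / I = 19.93 / 1.795 = 11.10 rad/s.

|ω_f| ≈ 11.1 rad/s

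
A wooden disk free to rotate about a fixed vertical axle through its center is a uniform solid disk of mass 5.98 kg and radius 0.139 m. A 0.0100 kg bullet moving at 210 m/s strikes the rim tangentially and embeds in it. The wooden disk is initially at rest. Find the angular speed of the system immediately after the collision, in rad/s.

The axle reaction passes through the axle and exerts no torque about it; angular momentum about the axle is conserved through the impact.
I_p = ½(5.98)(0.139)² = 0.05777 kg·m². Taking the sense of the bullet's angular momentum as positive, L_{bullet} = m v R = (0.0100)(210)(0.139) = 0.2919 kg·m²/s.
L_i = 0 + 0.2919 = 0.2919 kg·m²/s.
After sticking, I_f = I_p + m R² = 0.05777 + (0.0100)(0.139)² = 0.05796 kg·m².
ω_f = L_i / I_f = 0.2919 / 0.05796 = 5.036 rad/s.

|ω_f| ≈ 5.04 rad/s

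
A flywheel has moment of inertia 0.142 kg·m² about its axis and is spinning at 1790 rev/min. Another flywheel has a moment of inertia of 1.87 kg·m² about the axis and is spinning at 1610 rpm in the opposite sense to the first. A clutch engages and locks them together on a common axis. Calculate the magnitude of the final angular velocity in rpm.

No external torque acts about the common axis, so total angular momentum is conserved.
Taking A's sense as positive: L = (0.1420)(1790) − (1.870)(1610) = -2757 kg·m²·rpm.
Combined I = 0.1420 + 1.870 = 2.012 kg·m².
ω_f = L / I = -2757 / 2.012 = -1370 rpm.

|ω_f| ≈ 1370 rpm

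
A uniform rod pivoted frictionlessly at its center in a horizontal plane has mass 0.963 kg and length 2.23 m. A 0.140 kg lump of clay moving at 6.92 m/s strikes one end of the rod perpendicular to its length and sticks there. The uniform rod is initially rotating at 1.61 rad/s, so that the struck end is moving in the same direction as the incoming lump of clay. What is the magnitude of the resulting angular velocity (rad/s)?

|ω_f| ≈ 3.01 rad/s

About the pivot the impulsive forces during the collision are internal, so angular momentum about that axis is conserved.
I_p = (1/12)(0.963)(2.23)² = 0.3991 kg·m². Taking the sense of the lump of clay's angular momentum as positive, L_{lump} = m v R = (0.140)(6.92)(2.23/2) = 1.080 kg·m²/s.
L_i = +I_p ω_p + m v R = +(0.3991)(1.61) + 1.080 = 1.723 kg·m²/s.
After sticking, I_f = I_p + m R² = 0.3991 + (0.140)(2.23/2)² = 0.5731 kg·m².
ω_f = L_i / I_f = 1.723 / 0.5731 = 3.006 rad/s.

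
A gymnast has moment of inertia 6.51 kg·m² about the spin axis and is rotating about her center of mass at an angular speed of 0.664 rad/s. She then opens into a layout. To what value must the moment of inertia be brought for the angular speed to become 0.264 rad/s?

With no external torque about the axis, L is conserved: I₁ω₁ = I₂ω₂.
I₂ = I₁ω₁ / ω₂ = (6.51)(0.664) / (0.264) = 16.37 kg·m².

I₂ ≈ 16.4 kg·m²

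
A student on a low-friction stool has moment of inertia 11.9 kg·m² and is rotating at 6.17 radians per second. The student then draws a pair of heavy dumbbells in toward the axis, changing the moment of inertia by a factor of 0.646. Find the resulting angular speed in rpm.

ω₂ ≈ 91.2 rpm

No external torque acts about the spin axis, so angular momentum is conserved.
I₂ = 0.646 × 11.9 = 7.687 kg·m².
ω₂ = I₁ω₁ / I₂ = (11.90)(6.17 rad/s) / (7.687) = 9.551 rad/s = 91.21 rpm.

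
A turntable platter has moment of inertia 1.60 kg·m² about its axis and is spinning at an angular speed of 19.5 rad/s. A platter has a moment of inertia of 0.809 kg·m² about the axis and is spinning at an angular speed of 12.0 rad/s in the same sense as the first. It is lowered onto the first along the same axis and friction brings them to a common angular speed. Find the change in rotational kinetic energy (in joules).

The coupling torques are internal; angular momentum about the shared axis is conserved.
Taking A's sense as positive: L = (1.600)(19.5) + (0.8090)(12.0) = 40.91 kg·m²·rad/s.
Combined I = 1.600 + 0.8090 = 2.409 kg·m².
ω_f = L / I = 40.91 / 2.409 = 16.98 rad/s.
KE_i = ½ΣIω² = 362.4 J; KE_f = ½(2.409)(16.98)² = 347.3 J.

ΔKE ≈ -15.1 J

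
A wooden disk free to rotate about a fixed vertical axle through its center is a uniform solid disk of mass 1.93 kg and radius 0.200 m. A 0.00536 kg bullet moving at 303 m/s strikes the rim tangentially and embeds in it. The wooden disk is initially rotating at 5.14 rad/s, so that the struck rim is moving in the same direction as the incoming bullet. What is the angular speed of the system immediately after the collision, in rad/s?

|ω_f| ≈ 13.5 rad/s

About the axle the impulsive forces during the collision are internal, so angular momentum about that axis is conserved.
I_p = ½(1.93)(0.200)² = 0.03860 kg·m². Taking the sense of the bullet's angular momentum as positive, L_{bullet} = m v R = (0.00536)(303)(0.200) = 0.3248 kg·m²/s.
L_i = +I_p ω_p + m v R = +(0.03860)(5.14) + 0.3248 = 0.5232 kg·m²/s.
After sticking, I_f = I_p + m R² = 0.03860 + (0.00536)(0.200)² = 0.03881 kg·m².
ω_f = L_i / I_f = 0.5232 / 0.03881 = 13.48 rad/s.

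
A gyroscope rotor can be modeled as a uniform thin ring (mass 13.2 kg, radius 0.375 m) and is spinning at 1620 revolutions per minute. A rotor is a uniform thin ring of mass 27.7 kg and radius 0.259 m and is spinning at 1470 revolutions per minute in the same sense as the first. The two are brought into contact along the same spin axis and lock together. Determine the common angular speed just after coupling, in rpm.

|ω_f| ≈ 1540 rpm

The coupling torques are internal; angular momentum about the shared axis is conserved.
Moments of inertia: I_A = (13.2)(0.375)² = 1.856 kg·m²; I_B = (27.7)(0.259)² = 1.858 kg·m².
Taking A's sense as positive: L = (1.856)(1620) + (1.858)(1470) = 5739 kg·m²·rpm.
Combined I = 1.856 + 1.858 = 3.714 kg·m².
ω_f = L / I = 5739 / 3.714 = 1545 rpm.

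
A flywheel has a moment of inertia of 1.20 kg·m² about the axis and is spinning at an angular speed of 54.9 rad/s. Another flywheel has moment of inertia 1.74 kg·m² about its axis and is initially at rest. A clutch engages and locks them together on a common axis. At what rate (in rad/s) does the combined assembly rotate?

|ω_f| ≈ 22.4 rad/s

The coupling torques are internal; angular momentum about the shared axis is conserved.
Taking A's sense as positive: L = (1.200)(54.9) = 65.88 kg·m²·rad/s.
Combined I = 1.200 + 1.740 = 2.940 kg·m².
ω_f = L / I = 65.88 / 2.940 = 22.41 rad/s.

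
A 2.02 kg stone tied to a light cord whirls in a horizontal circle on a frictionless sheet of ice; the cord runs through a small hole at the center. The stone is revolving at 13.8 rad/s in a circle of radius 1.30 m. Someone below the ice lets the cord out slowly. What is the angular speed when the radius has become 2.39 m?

ω₂ ≈ 4.08 rad/s

No torque about the axis ⇒ m r₁² ω₁ = m r₂² ω₂.
ω₂ = ω₁ (r₁/r₂)² = (13.8)(1.30/2.39)² = 4.083 rad/s.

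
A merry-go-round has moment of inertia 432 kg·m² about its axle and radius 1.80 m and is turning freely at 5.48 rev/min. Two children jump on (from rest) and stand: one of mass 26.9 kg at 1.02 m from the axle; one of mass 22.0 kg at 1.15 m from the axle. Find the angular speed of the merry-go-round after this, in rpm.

No external torque acts about the axle; L_before = L_after.
Added inertia Σmr² = (26.9)(1.02)² + (22.0)(1.15)² = 57.08 kg·m²; I_f = 432.0 + 57.08 = 489.1 kg·m².
ω_f = I_p ω_i / I_f = (432.0)(5.48) / 489.1 = 4.840 rpm.

ω_f ≈ 4.84 rpm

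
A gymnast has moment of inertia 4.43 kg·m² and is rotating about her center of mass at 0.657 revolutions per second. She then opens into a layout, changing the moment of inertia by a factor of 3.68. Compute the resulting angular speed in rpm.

With no external torque about the axis, L is conserved: I₁ω₁ = I₂ω₂.
I₂ = 3.68 × 4.43 = 16.30 kg·m².
ω₂ = I₁ω₁ / I₂ = (4.430)(0.657 rev/s) / (16.30) = 0.1785 rev/s = 10.71 rpm.

ω₂ ≈ 10.7 rpm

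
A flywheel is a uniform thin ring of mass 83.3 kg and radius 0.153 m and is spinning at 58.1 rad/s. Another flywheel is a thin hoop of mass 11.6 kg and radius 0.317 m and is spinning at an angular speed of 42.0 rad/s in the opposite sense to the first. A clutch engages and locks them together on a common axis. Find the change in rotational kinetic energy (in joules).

ΔKE ≈ -3660 J

No external torque acts about the common axis, so total angular momentum is conserved.
Moments of inertia: I_A = (83.3)(0.153)² = 1.950 kg·m²; I_B = (11.6)(0.317)² = 1.166 kg·m².
Taking A's sense as positive: L = (1.950)(58.1) − (1.166)(42.0) = 64.33 kg·m²·rad/s.
Combined I = 1.950 + 1.166 = 3.116 kg·m².
ω_f = L / I = 64.33 / 3.116 = 20.65 rad/s.
KE_i = ½ΣIω² = 4319 J; KE_f = ½(3.116)(20.65)² = 664.2 J.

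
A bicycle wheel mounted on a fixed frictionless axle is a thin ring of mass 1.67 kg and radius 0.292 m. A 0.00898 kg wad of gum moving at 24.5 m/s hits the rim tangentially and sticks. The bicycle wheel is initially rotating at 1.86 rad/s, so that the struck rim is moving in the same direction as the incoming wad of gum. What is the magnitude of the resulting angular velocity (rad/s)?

The axle reaction passes through the axle and exerts no torque about it; angular momentum about the axle is conserved through the impact.
I_p = (1.67)(0.292)² = 0.1424 kg·m². Taking the sense of the wad of gum's angular momentum as positive, L_{wad} = m v R = (0.00898)(24.5)(0.292) = 0.06424 kg·m²/s.
L_i = +I_p ω_p + m v R = +(0.1424)(1.86) + 0.06424 = 0.3291 kg·m²/s.
After sticking, I_f = I_p + m R² = 0.1424 + (0.00898)(0.292)² = 0.1432 kg·m².
ω_f = L_i / I_f = 0.3291 / 0.1432 = 2.299 rad/s.

|ω_f| ≈ 2.30 rad/s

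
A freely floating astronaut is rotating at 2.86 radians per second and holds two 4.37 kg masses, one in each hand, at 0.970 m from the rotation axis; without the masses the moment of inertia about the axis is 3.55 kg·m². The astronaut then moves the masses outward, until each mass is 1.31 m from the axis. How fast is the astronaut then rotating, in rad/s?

ω₂ ≈ 1.82 rad/s

No external torque acts about the spin axis, so angular momentum is conserved.
I₁ = 3.55 + 2(4.37)(0.970)² = 11.77 kg·m²; I₂ = 3.55 + 2(4.37)(1.31)² = 18.55 kg·m².
ω₂ = I₁ω₁ / I₂ = (11.77)(2.86 rad/s) / (18.55) = 1.815 rad/s.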